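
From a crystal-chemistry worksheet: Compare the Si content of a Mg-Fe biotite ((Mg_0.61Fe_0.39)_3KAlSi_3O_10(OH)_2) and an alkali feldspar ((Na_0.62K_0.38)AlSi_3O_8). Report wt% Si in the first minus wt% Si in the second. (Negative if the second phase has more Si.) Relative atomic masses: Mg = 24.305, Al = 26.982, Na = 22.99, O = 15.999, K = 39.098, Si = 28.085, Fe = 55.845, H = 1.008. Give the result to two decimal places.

-12.85 percentage points

M((Mg_0.61Fe_0.39)_3KAlSi_3O_10(OH)_2) = 454.156 g/mol, so wt% Si = 84.255/454.156 × 100 = 18.55%.
M((Na_0.62K_0.38)AlSi_3O_8) = 268.340 g/mol, so wt% Si = 84.255/268.340 × 100 = 31.40%.
18.55 − 31.40 = -12.85 pp.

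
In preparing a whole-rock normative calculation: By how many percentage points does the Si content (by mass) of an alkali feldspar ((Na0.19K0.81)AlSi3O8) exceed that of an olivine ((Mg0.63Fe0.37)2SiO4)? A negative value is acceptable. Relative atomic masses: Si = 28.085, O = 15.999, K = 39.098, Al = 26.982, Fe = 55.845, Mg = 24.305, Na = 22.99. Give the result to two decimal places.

13.49 percentage points

First mineral: 84.255 g Si in 275.266 g formula = 30.61 wt% Si.
Second mineral: 28.085 g Si in 164.031 g formula = 17.12 wt% Si.
30.61% − 17.12% gives a difference of 13.49 percentage points.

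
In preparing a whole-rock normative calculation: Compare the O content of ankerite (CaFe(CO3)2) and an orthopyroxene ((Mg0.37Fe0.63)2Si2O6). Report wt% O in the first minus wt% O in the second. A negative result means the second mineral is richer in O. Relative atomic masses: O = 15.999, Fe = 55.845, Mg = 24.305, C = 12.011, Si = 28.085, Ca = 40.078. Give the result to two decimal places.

First mineral: 95.994 g O in 215.939 g formula = 44.45 wt% O.
Second mineral: 95.994 g O in 240.514 g formula = 39.91 wt% O.
44.45% − 39.91% gives a difference of 4.54 percentage points.

4.54 percentage points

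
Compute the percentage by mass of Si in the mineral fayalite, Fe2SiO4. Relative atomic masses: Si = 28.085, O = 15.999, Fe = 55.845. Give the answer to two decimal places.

13.78 wt%

Molar mass of Fe2SiO4: 2*55.845 + 1*28.085 + 4*15.999 = 203.771 g/mol.
Mass of Si per formula unit: 1 × 28.085 = 28.085 g.
Weight fraction Si = 28.085 / 203.771 = 0.1378.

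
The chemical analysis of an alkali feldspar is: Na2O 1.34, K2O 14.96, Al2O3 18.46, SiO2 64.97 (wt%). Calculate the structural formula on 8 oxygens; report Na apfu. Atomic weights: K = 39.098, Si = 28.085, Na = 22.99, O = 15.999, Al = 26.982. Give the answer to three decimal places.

1.34 wt% Na2O ÷ 61.979 g/mol = 0.02162 mol, giving 0.04324 Na and 0.02162 O.
14.96 wt% K2O ÷ 94.195 g/mol = 0.15882 mol, giving 0.31764 K and 0.15882 O.
18.46 wt% Al2O3 ÷ 101.961 g/mol = 0.18105 mol, giving 0.36210 Al and 0.54315 O.
64.97 wt% SiO2 ÷ 60.083 g/mol = 1.08134 mol, giving 1.08134 Si and 2.16268 O.
Oxygen sums to 2.88627; scaling by 8/2.88627 = 2.77174 puts the formula on 8 O.
Na: 0.04324 × 2.77174 = 0.120 atoms per formula unit.

0.120 Na apfu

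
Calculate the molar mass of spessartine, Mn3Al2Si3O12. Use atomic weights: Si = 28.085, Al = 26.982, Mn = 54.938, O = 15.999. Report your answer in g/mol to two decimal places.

495.02 g/mol

The formula mass is the sum 3×54.938 + 2×26.982 + 3×28.085 + 12×15.999.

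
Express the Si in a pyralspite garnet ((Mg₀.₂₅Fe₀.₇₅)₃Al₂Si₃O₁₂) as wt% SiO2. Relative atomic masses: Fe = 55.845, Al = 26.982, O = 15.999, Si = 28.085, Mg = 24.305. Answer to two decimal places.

Molar mass of (Mg₀.₂₅Fe₀.₇₅)₃Al₂Si₃O₁₂ = 0.75*24.305 + 2.25*55.845 + 2*26.982 + 3*28.085 + 12*15.999 = 474.087 g/mol.
Each formula unit contains 3 Si, equivalent to 3/1 = 3.0000 mol SiO2.
M(SiO2) = 1×28.085 + 2×15.999 = 60.083 g/mol.
Mass of SiO2 per formula unit = 3.0000 × 60.083 = 180.249 g.
SiO2 wt% = 180.249 / 474.087 × 100 = 38.02%.

38.02 wt%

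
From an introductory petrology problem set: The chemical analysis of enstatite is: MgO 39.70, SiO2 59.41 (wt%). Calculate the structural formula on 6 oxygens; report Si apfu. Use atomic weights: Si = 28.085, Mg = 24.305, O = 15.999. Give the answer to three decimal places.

2.003 Si apfu

39.70 wt% MgO ÷ 40.304 g/mol = 0.98501 mol, giving 0.98501 Mg and 0.98501 O.
59.41 wt% SiO2 ÷ 60.083 g/mol = 0.98880 mol, giving 0.98880 Si and 1.97760 O.
Oxygen sums to 2.96261; scaling by 6/2.96261 = 2.02524 puts the formula on 6 O.
Si: 0.98880 × 2.02524 = 2.003 atoms per formula unit.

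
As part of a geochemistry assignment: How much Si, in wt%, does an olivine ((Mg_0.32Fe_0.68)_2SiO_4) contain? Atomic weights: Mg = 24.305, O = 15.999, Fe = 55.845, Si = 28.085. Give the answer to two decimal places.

15.30 wt%

Formula mass = 0.64×24.305 + 1.36×55.845 + 1×28.085 + 4×15.999 = 183.585 g/mol, of which 28.085 g is Si.
So Si makes up 28.085/183.585 = 0.1530 of the mass, i.e. 15.30%.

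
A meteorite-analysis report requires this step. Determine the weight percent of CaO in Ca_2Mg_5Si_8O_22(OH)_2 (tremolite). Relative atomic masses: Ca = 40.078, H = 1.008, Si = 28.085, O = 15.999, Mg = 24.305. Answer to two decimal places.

Formula mass = 812.353 g/mol.
2 Ca → 2.0000 mol CaO per formula unit; M(CaO) = 56.077, so CaO mass = 112.154 g.
112.154/812.353 × 100 = 13.81 wt%.

13.81 wt%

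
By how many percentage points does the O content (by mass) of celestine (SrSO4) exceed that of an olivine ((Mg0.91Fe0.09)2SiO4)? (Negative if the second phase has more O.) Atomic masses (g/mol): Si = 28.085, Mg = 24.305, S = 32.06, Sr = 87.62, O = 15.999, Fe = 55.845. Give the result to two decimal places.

-8.88 percentage points

M(SrSO4) = 183.676 g/mol, so wt% O = 63.996/183.676 × 100 = 34.84%.
M((Mg0.91Fe0.09)2SiO4) = 146.368 g/mol, so wt% O = 63.996/146.368 × 100 = 43.72%.
34.84 − 43.72 = -8.88 pp.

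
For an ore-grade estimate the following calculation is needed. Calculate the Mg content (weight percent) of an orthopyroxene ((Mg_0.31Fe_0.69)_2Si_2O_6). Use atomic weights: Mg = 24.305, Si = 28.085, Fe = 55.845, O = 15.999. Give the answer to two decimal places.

Molar mass of (Mg_0.31Fe_0.69)_2Si_2O_6: 0.62*24.305 + 1.38*55.845 + 2*28.085 + 6*15.999 = 244.299 g/mol.
Mass of Mg per formula unit: 0.62 × 24.305 = 15.069 g.
Weight fraction Mg = 15.069 / 244.299 = 0.0617.

6.17 weight percent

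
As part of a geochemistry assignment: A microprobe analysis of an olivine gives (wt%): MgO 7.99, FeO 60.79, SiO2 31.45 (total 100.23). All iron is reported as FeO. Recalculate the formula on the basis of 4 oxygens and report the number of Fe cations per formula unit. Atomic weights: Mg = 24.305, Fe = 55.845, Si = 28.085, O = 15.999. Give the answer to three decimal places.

1.618 Fe apfu

MgO (M=40.304): mol = 0.19824; Mg = 0.19824, O = 0.19824.
FeO (M=71.844): mol = 0.84614; Fe = 0.84614, O = 0.84614.
SiO2 (M=60.083): mol = 0.52344; Si = 0.52344, O = 1.04688.
ΣO = 2.09126; factor = 4/ΣO = 1.91272.
Fe apfu = 0.84614 × 1.91272 = 1.618.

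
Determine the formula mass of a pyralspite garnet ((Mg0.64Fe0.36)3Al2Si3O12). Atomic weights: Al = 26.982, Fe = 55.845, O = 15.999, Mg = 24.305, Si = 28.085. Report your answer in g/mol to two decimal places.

Mg: 1.92 × 24.305 = 46.6656
Fe: 1.08 × 55.845 = 60.3126
Al: 2 × 26.982 = 53.9640
Si: 3 × 28.085 = 84.2550
O: 12 × 15.999 = 191.9880
Summing the contributions gives the formula mass.

437.19 g/mol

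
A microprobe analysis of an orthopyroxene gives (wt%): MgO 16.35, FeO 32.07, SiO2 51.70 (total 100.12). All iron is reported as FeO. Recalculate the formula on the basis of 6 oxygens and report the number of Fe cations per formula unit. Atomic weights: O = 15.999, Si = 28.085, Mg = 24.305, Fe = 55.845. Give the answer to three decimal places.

1.041 Fe apfu

MgO (M=40.304): mol = 0.40567; Mg = 0.40567, O = 0.40567.
FeO (M=71.844): mol = 0.44638; Fe = 0.44638, O = 0.44638.
SiO2 (M=60.083): mol = 0.86048; Si = 0.86048, O = 1.72096.
ΣO = 2.57301; factor = 6/ΣO = 2.33190.
Fe apfu = 0.44638 × 2.33190 = 1.041.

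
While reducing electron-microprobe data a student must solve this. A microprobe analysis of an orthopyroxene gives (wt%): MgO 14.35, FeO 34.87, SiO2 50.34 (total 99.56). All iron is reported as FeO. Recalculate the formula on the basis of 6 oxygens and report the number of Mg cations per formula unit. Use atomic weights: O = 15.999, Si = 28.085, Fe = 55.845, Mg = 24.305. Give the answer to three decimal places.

0.849 Mg apfu

14.35 wt% MgO ÷ 40.304 g/mol = 0.35604 mol, giving 0.35604 Mg and 0.35604 O.
34.87 wt% FeO ÷ 71.844 g/mol = 0.48536 mol, giving 0.48536 Fe and 0.48536 O.
50.34 wt% SiO2 ÷ 60.083 g/mol = 0.83784 mol, giving 0.83784 Si and 1.67568 O.
Oxygen sums to 2.51708; scaling by 6/2.51708 = 2.38371 puts the formula on 6 O.
Mg: 0.35604 × 2.38371 = 0.849 atoms per formula unit.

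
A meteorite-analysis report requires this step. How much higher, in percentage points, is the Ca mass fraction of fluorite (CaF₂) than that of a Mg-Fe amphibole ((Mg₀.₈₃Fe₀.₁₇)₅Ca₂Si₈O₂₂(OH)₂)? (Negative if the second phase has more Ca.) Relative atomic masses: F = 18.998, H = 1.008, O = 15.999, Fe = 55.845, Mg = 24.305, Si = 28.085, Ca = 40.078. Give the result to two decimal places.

M(CaF₂) = 78.074 g/mol, so wt% Ca = 40.078/78.074 × 100 = 51.33%.
M((Mg₀.₈₃Fe₀.₁₇)₅Ca₂Si₈O₂₂(OH)₂) = 839.162 g/mol, so wt% Ca = 80.156/839.162 × 100 = 9.55%.
51.33 − 9.55 = 41.78 pp.

41.78 percentage points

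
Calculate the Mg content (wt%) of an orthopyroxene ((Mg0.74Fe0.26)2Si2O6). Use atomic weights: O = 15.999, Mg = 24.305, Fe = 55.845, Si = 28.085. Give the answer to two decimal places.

Molar mass of (Mg0.74Fe0.26)2Si2O6: 1.48*24.305 + 0.52*55.845 + 2*28.085 + 6*15.999 = 217.175 g/mol.
Mass of Mg per formula unit: 1.48 × 24.305 = 35.971 g.
Weight fraction Mg = 35.971 / 217.175 = 0.1656.

16.56 wt%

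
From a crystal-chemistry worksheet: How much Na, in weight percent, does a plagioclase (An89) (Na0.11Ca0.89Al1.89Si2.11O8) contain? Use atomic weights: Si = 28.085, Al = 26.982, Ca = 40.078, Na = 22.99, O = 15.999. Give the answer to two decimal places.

0.91 weight percent

Molar mass of Na0.11Ca0.89Al1.89Si2.11O8: 0.11·22.99 + 0.89·40.078 + 1.89·26.982 + 2.11·28.085 + 8·15.999 = 276.446 g/mol.
Mass of Na per formula unit: 0.11 × 22.99 = 2.529 g.
Weight fraction Na = 2.529 / 276.446 = 0.0091.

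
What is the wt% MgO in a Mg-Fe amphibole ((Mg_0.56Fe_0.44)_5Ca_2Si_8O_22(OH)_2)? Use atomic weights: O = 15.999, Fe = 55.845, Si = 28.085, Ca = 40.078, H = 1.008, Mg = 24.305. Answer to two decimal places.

Molar mass of (Mg_0.56Fe_0.44)_5Ca_2Si_8O_22(OH)_2 = 2.80×24.305 + 2.20×55.845 + 2×40.078 + 8×28.085 + 24×15.999 + 2×1.008 = 881.741 g/mol.
Each formula unit contains 2.80 Mg, equivalent to 2.80/1 = 2.8000 mol MgO.
M(MgO) = 1×24.305 + 1×15.999 = 40.304 g/mol.
Mass of MgO per formula unit = 2.8000 × 40.304 = 112.851 g.
MgO wt% = 112.851 / 881.741 × 100 = 12.80%.

12.80 wt%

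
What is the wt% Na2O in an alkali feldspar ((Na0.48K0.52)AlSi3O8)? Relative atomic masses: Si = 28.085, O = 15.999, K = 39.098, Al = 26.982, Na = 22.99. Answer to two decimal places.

5.50 wt%

Formula mass = 270.595 g/mol.
0.48 Na → 0.2400 mol Na2O per formula unit; M(Na2O) = 61.979, so Na2O mass = 14.875 g.
14.875/270.595 × 100 = 5.50 wt%.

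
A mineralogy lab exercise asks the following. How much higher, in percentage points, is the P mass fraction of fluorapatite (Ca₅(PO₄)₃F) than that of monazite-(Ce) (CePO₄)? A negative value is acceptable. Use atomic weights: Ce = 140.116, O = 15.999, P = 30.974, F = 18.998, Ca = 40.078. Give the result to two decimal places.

5.25 percentage points

First mineral: 92.922 g P in 504.298 g formula = 18.43 wt% P.
Second mineral: 30.974 g P in 235.086 g formula = 13.18 wt% P.
18.43% − 13.18% gives a difference of 5.25 percentage points.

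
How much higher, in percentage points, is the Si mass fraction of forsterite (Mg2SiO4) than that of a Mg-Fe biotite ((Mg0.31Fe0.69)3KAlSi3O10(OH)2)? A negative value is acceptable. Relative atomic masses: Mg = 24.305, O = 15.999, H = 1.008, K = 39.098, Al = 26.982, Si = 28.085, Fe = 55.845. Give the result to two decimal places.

2.50 percentage points

First mineral: 28.085 g Si in 140.691 g formula = 19.96 wt% Si.
Second mineral: 84.255 g Si in 482.542 g formula = 17.46 wt% Si.
19.96% − 17.46% gives a difference of 2.50 percentage points.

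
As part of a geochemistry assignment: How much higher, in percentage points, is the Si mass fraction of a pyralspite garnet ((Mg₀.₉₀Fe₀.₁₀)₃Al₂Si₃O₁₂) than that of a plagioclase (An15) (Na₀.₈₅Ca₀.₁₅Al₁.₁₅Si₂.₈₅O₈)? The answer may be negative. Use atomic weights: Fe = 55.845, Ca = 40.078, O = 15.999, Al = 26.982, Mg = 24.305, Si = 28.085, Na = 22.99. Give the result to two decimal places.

-9.83 percentage points

Si in (Mg₀.₉₀Fe₀.₁₀)₃Al₂Si₃O₁₂: molar mass 412.584 g/mol; 3×28.085 = 84.255 g → 20.42 wt%.
Si in Na₀.₈₅Ca₀.₁₅Al₁.₁₅Si₂.₈₅O₈: molar mass 264.617 g/mol; 2.85×28.085 = 80.042 g → 30.25 wt%.
Difference = 20.42 − 30.25 = -9.83 percentage points.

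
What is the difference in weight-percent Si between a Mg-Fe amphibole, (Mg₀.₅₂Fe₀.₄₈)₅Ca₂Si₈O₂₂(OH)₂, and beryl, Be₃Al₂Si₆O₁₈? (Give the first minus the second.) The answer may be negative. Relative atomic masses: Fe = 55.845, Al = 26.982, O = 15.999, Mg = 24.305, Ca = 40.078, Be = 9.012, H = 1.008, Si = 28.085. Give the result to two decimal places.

-6.05 percentage points

Si in (Mg₀.₅₂Fe₀.₄₈)₅Ca₂Si₈O₂₂(OH)₂: molar mass 888.049 g/mol; 8×28.085 = 224.680 g → 25.30 wt%.
Si in Be₃Al₂Si₆O₁₈: molar mass 537.492 g/mol; 6×28.085 = 168.510 g → 31.35 wt%.
Difference = 25.30 − 31.35 = -6.05 percentage points.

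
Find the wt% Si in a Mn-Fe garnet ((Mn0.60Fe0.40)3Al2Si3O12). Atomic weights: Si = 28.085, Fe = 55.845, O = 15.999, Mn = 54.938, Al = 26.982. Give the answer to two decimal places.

16.98 wt%

Formula mass = 1.80×54.938 + 1.20×55.845 + 2×26.982 + 3×28.085 + 12×15.999 = 496.109 g/mol, of which 84.255 g is Si.
So Si makes up 84.255/496.109 = 0.1698 of the mass, i.e. 16.98%.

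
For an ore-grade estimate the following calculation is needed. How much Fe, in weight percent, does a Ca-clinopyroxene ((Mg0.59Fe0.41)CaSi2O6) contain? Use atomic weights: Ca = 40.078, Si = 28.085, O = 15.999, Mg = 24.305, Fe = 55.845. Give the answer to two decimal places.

Molar mass of (Mg0.59Fe0.41)CaSi2O6: 0.59*24.305 + 0.41*55.845 + 1*40.078 + 2*28.085 + 6*15.999 = 229.478 g/mol.
Mass of Fe per formula unit: 0.41 × 55.845 = 22.896 g.
Weight fraction Fe = 22.896 / 229.478 = 0.0998.

9.98 weight percent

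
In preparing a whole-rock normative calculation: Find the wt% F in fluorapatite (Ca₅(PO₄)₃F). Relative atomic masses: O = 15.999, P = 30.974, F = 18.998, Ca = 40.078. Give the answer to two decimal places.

3.77 mass %

M(Ca₅(PO₄)₃F) = 504.298 g/mol.
F contributes 1 × 18.998 = 18.998 g per mole.
18.998/504.298 = 0.0377 → 3.77%.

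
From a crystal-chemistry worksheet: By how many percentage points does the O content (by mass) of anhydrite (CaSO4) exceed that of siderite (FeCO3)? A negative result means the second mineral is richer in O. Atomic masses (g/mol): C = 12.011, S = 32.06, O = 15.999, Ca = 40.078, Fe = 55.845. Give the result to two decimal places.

5.58 percentage points

First mineral: 63.996 g O in 136.134 g formula = 47.01 wt% O.
Second mineral: 47.997 g O in 115.853 g formula = 41.43 wt% O.
47.01% − 41.43% gives a difference of 5.58 percentage points.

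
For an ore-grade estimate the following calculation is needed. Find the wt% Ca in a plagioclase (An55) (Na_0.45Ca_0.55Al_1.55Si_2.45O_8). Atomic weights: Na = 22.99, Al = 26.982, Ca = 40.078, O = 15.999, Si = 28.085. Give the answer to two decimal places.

8.13 mass %

Molar mass of Na_0.45Ca_0.55Al_1.55Si_2.45O_8: 0.45·22.99 + 0.55·40.078 + 1.55·26.982 + 2.45·28.085 + 8·15.999 = 271.011 g/mol.
Mass of Ca per formula unit: 0.55 × 40.078 = 22.043 g.
Weight fraction Ca = 22.043 / 271.011 = 0.0813.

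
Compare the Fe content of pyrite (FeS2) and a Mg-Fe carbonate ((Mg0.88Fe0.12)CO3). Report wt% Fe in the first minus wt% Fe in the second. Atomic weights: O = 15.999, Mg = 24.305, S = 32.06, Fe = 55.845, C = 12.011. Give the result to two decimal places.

38.94 percentage points

First mineral: 55.845 g Fe in 119.965 g formula = 46.55 wt% Fe.
Second mineral: 6.701 g Fe in 88.098 g formula = 7.61 wt% Fe.
46.55% − 7.61% gives a difference of 38.94 percentage points.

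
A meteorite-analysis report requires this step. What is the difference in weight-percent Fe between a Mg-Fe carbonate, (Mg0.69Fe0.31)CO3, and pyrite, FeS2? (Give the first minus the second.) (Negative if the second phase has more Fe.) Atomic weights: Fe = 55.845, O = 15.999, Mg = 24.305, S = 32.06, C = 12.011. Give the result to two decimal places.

First mineral: 17.312 g Fe in 94.090 g formula = 18.40 wt% Fe.
Second mineral: 55.845 g Fe in 119.965 g formula = 46.55 wt% Fe.
18.40% − 46.55% gives a difference of -28.15 percentage points.

-28.15 percentage points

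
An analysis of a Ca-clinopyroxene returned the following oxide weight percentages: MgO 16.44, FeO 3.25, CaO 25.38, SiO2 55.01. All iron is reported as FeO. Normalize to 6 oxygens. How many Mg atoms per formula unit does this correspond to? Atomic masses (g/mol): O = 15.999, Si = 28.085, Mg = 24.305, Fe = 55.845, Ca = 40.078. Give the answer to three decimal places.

0.894 Mg apfu

16.44 wt% MgO ÷ 40.304 g/mol = 0.40790 mol, giving 0.40790 Mg and 0.40790 O.
3.25 wt% FeO ÷ 71.844 g/mol = 0.04524 mol, giving 0.04524 Fe and 0.04524 O.
25.38 wt% CaO ÷ 56.077 g/mol = 0.45259 mol, giving 0.45259 Ca and 0.45259 O.
55.01 wt% SiO2 ÷ 60.083 g/mol = 0.91557 mol, giving 0.91557 Si and 1.83114 O.
Oxygen sums to 2.73687; scaling by 6/2.73687 = 2.19229 puts the formula on 6 O.
Mg: 0.40790 × 2.19229 = 0.894 atoms per formula unit.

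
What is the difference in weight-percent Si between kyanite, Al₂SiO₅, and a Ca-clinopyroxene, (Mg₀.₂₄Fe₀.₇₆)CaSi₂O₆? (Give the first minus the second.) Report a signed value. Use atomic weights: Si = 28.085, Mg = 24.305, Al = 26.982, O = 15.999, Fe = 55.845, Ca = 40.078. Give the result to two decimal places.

-6.02 percentage points

First mineral: 28.085 g Si in 162.044 g formula = 17.33 wt% Si.
Second mineral: 56.170 g Si in 240.517 g formula = 23.35 wt% Si.
17.33% − 23.35% gives a difference of -6.02 percentage points.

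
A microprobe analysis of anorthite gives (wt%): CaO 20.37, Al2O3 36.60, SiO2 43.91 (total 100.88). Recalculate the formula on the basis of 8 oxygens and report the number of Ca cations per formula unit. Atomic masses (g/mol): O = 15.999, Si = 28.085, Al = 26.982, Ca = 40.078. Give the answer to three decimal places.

CaO: 20.37/56.077 = 0.36325 mol → 0.36325 mol Ca, 0.36325 mol O.
Al2O3: 36.60/101.961 = 0.35896 mol → 0.71792 mol Al, 1.07688 mol O.
SiO2: 43.91/60.083 = 0.73082 mol → 0.73082 mol Si, 1.46164 mol O.
Total oxygen = 2.90177 mol. Normalization factor = 8/2.90177 = 2.75694.
Ca per 8 O = 0.36325 × 2.75694 = 1.001.

1.001 Ca apfu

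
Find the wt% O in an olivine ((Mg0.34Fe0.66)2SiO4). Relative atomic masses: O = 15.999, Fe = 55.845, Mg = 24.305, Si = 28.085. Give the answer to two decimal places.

Molar mass of (Mg0.34Fe0.66)2SiO4: 0.68*24.305 + 1.32*55.845 + 1*28.085 + 4*15.999 = 182.324 g/mol.
Mass of O per formula unit: 4 × 15.999 = 63.996 g.
Weight fraction O = 63.996 / 182.324 = 0.3510.

35.10 mass %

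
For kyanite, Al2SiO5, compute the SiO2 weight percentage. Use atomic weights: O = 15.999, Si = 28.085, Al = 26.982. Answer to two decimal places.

37.08 wt%

M(Al2SiO5) = 162.044 g/mol; M(SiO2) = 60.083 g/mol.
Moles SiO2 per formula unit = 1 Si ÷ 1 = 1.0000.
SiO2 fraction = (1.0000 × 60.083) / 162.044 = 60.083/162.044 = 0.3708.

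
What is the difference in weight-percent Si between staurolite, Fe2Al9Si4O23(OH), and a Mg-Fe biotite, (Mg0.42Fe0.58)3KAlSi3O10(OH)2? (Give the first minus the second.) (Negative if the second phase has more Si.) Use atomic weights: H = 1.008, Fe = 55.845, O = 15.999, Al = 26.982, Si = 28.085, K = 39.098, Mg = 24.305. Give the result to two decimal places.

-4.66 percentage points

Si in Fe2Al9Si4O23(OH): molar mass 851.852 g/mol; 4×28.085 = 112.340 g → 13.19 wt%.
Si in (Mg0.42Fe0.58)3KAlSi3O10(OH)2: molar mass 472.134 g/mol; 3×28.085 = 84.255 g → 17.85 wt%.
Difference = 13.19 − 17.85 = -4.66 percentage points.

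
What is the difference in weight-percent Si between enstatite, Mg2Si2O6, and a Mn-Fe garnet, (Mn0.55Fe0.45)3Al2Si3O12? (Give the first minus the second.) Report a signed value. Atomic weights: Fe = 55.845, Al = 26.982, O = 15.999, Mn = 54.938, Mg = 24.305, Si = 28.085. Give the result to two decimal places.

Si in Mg2Si2O6: molar mass 200.774 g/mol; 2×28.085 = 56.170 g → 27.98 wt%.
Si in (Mn0.55Fe0.45)3Al2Si3O12: molar mass 496.245 g/mol; 3×28.085 = 84.255 g → 16.98 wt%.
Difference = 27.98 − 16.98 = 11.00 percentage points.

11.00 percentage points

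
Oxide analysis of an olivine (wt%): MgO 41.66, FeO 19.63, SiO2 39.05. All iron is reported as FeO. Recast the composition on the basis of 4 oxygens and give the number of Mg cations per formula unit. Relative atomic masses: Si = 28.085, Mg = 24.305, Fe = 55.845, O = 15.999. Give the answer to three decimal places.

1.586 Mg apfu

MgO: 41.66/40.304 = 1.03364 mol → 1.03364 mol Mg, 1.03364 mol O.
FeO: 19.63/71.844 = 0.27323 mol → 0.27323 mol Fe, 0.27323 mol O.
SiO2: 39.05/60.083 = 0.64993 mol → 0.64993 mol Si, 1.29986 mol O.
Total oxygen = 2.60673 mol. Normalization factor = 4/2.60673 = 1.53449.
Mg per 4 O = 1.03364 × 1.53449 = 1.586.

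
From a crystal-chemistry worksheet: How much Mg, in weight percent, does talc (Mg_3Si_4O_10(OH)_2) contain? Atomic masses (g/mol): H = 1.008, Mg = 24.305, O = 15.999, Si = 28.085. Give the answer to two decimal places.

19.23 weight percent

Molar mass of Mg_3Si_4O_10(OH)_2: 3×24.305 + 4×28.085 + 12×15.999 + 2×1.008 = 379.259 g/mol.
Mass of Mg per formula unit: 3 × 24.305 = 72.915 g.
Weight fraction Mg = 72.915 / 379.259 = 0.1923.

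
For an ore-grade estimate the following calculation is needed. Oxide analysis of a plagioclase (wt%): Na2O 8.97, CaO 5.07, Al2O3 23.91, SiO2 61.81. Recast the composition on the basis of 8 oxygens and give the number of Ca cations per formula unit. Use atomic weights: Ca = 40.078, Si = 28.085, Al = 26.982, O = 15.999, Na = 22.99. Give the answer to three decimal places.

0.241 Ca apfu

Na2O (M=61.979): mol = 0.14473; Na = 0.28946, O = 0.14473.
CaO (M=56.077): mol = 0.09041; Ca = 0.09041, O = 0.09041.
Al2O3 (M=101.961): mol = 0.23450; Al = 0.46900, O = 0.70350.
SiO2 (M=60.083): mol = 1.02874; Si = 1.02874, O = 2.05748.
ΣO = 2.99612; factor = 8/ΣO = 2.67012.
Ca apfu = 0.09041 × 2.67012 = 0.241.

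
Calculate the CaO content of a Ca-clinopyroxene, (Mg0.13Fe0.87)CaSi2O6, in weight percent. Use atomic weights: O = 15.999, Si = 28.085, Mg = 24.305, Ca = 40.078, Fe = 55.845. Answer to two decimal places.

M((Mg0.13Fe0.87)CaSi2O6) = 243.987 g/mol; M(CaO) = 56.077 g/mol.
Moles CaO per formula unit = 1 Ca ÷ 1 = 1.0000.
CaO fraction = (1.0000 × 56.077) / 243.987 = 56.077/243.987 = 0.2298.

22.98 wt%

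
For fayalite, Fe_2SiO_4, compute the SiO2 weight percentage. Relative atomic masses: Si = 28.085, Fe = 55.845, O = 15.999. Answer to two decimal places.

Formula mass = 203.771 g/mol.
1 Si → 1.0000 mol SiO2 per formula unit; M(SiO2) = 60.083, so SiO2 mass = 60.083 g.
60.083/203.771 × 100 = 29.49 wt%.

29.49 wt%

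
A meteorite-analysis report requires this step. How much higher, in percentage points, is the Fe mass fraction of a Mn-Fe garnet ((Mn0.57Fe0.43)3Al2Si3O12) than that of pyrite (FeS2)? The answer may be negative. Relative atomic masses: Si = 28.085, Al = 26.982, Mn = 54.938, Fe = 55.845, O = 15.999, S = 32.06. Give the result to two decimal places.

-32.03 percentage points

M((Mn0.57Fe0.43)3Al2Si3O12) = 496.191 g/mol, so wt% Fe = 72.040/496.191 × 100 = 14.52%.
M(FeS2) = 119.965 g/mol, so wt% Fe = 55.845/119.965 × 100 = 46.55%.
14.52 − 46.55 = -32.03 pp.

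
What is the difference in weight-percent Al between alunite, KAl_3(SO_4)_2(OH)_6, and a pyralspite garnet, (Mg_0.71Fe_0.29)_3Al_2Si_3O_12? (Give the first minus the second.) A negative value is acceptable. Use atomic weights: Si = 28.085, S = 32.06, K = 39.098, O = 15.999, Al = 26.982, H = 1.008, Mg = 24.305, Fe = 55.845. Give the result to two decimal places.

Al in KAl_3(SO_4)_2(OH)_6: molar mass 414.198 g/mol; 3×26.982 = 80.946 g → 19.54 wt%.
Al in (Mg_0.71Fe_0.29)_3Al_2Si_3O_12: molar mass 430.562 g/mol; 2×26.982 = 53.964 g → 12.53 wt%.
Difference = 19.54 − 12.53 = 7.01 percentage points.

7.01 percentage points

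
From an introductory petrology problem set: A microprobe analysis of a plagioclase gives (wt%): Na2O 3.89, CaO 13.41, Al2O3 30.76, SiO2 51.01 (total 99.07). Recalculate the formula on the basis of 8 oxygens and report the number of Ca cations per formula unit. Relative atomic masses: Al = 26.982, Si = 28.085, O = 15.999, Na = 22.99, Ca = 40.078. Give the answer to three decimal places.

3.89 wt% Na2O ÷ 61.979 g/mol = 0.06276 mol, giving 0.12552 Na and 0.06276 O.
13.41 wt% CaO ÷ 56.077 g/mol = 0.23914 mol, giving 0.23914 Ca and 0.23914 O.
30.76 wt% Al2O3 ÷ 101.961 g/mol = 0.30168 mol, giving 0.60336 Al and 0.90504 O.
51.01 wt% SiO2 ÷ 60.083 g/mol = 0.84899 mol, giving 0.84899 Si and 1.69798 O.
Oxygen sums to 2.90492; scaling by 8/2.90492 = 2.75395 puts the formula on 8 O.
Ca: 0.23914 × 2.75395 = 0.659 atoms per formula unit.

0.659 Ca apfu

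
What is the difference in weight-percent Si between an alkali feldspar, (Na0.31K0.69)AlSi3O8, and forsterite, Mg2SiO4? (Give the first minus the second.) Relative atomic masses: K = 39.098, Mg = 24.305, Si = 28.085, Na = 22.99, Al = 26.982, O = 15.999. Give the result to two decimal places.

10.86 percentage points

M((Na0.31K0.69)AlSi3O8) = 273.334 g/mol, so wt% Si = 84.255/273.334 × 100 = 30.82%.
M(Mg2SiO4) = 140.691 g/mol, so wt% Si = 28.085/140.691 × 100 = 19.96%.
30.82 − 19.96 = 10.86 pp.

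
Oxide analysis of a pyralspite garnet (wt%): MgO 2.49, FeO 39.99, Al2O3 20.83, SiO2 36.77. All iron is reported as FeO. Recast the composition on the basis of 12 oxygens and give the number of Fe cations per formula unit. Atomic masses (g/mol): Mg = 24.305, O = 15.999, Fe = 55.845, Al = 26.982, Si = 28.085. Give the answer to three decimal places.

2.720 Fe apfu

MgO (M=40.304): mol = 0.06178; Mg = 0.06178, O = 0.06178.
FeO (M=71.844): mol = 0.55662; Fe = 0.55662, O = 0.55662.
Al2O3 (M=101.961): mol = 0.20429; Al = 0.40858, O = 0.61287.
SiO2 (M=60.083): mol = 0.61199; Si = 0.61199, O = 1.22398.
ΣO = 2.45525; factor = 12/ΣO = 4.88749.
Fe apfu = 0.55662 × 4.88749 = 2.720.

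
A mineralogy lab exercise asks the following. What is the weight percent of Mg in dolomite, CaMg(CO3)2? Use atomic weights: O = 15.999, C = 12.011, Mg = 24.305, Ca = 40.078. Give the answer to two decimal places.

Formula mass = 1*40.078 + 1*24.305 + 2*12.011 + 6*15.999 = 184.399 g/mol, of which 24.305 g is Mg.
So Mg makes up 24.305/184.399 = 0.1318 of the mass, i.e. 13.18%.

13.18 weight percent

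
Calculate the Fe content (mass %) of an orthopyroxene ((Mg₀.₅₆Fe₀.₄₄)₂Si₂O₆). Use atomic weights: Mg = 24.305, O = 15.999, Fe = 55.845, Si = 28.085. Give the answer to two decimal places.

Formula mass = 1.12×24.305 + 0.88×55.845 + 2×28.085 + 6×15.999 = 228.529 g/mol, of which 49.144 g is Fe.
So Fe makes up 49.144/228.529 = 0.2150 of the mass, i.e. 21.50%.

21.50 mass %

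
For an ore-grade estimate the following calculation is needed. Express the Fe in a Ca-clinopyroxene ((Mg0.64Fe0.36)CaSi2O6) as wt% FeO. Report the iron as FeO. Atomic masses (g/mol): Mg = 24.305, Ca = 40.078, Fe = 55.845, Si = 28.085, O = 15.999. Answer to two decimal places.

Molar mass of (Mg0.64Fe0.36)CaSi2O6 = 0.64*24.305 + 0.36*55.845 + 1*40.078 + 2*28.085 + 6*15.999 = 227.901 g/mol.
Each formula unit contains 0.36 Fe, equivalent to 0.36/1 = 0.3600 mol FeO.
M(FeO) = 1×55.845 + 1×15.999 = 71.844 g/mol.
Mass of FeO per formula unit = 0.3600 × 71.844 = 25.864 g.
FeO wt% = 25.864 / 227.901 × 100 = 11.35%.

11.35 wt%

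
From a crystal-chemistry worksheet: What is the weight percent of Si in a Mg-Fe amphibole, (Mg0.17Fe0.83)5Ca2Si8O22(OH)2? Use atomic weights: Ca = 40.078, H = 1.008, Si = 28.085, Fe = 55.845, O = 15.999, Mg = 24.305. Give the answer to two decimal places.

Molar mass of (Mg0.17Fe0.83)5Ca2Si8O22(OH)2: 0.85×24.305 + 4.15×55.845 + 2×40.078 + 8×28.085 + 24×15.999 + 2×1.008 = 943.244 g/mol.
Mass of Si per formula unit: 8 × 28.085 = 224.680 g.
Weight fraction Si = 224.680 / 943.244 = 0.2382.

23.82 mass %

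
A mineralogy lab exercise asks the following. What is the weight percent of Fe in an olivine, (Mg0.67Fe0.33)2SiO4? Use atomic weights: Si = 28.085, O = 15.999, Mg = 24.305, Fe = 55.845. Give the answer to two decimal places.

Formula mass = 1.34·24.305 + 0.66·55.845 + 1·28.085 + 4·15.999 = 161.507 g/mol, of which 36.858 g is Fe.
So Fe makes up 36.858/161.507 = 0.2282 of the mass, i.e. 22.82%.

22.82 wt%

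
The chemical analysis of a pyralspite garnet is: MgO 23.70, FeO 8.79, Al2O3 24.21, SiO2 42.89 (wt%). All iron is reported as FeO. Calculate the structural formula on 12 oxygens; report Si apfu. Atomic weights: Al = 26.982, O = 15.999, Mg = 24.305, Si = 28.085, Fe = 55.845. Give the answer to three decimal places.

MgO: 23.70/40.304 = 0.58803 mol → 0.58803 mol Mg, 0.58803 mol O.
FeO: 8.79/71.844 = 0.12235 mol → 0.12235 mol Fe, 0.12235 mol O.
Al2O3: 24.21/101.961 = 0.23744 mol → 0.47488 mol Al, 0.71232 mol O.
SiO2: 42.89/60.083 = 0.71385 mol → 0.71385 mol Si, 1.42770 mol O.
Total oxygen = 2.85040 mol. Normalization factor = 12/2.85040 = 4.20994.
Si per 12 O = 0.71385 × 4.20994 = 3.005.

3.005 Si apfu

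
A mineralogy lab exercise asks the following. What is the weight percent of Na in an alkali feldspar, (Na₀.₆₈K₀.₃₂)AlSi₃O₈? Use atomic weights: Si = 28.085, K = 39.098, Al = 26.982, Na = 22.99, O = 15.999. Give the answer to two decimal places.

5.85 mass %

M((Na₀.₆₈K₀.₃₂)AlSi₃O₈) = 267.374 g/mol.
Na contributes 0.68 × 22.99 = 15.633 g per mole.
15.633/267.374 = 0.0585 → 5.85%.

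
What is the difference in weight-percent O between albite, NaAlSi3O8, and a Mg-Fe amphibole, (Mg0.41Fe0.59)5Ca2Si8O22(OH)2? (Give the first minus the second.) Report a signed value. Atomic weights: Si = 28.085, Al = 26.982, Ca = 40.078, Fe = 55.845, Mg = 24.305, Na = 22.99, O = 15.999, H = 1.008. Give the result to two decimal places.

6.40 percentage points

M(NaAlSi3O8) = 262.219 g/mol, so wt% O = 127.992/262.219 × 100 = 48.81%.
M((Mg0.41Fe0.59)5Ca2Si8O22(OH)2) = 905.396 g/mol, so wt% O = 383.976/905.396 × 100 = 42.41%.
48.81 − 42.41 = 6.40 pp.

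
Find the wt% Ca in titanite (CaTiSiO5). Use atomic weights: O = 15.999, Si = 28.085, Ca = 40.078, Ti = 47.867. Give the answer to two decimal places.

M(CaTiSiO5) = 196.025 g/mol.
Ca contributes 1 × 40.078 = 40.078 g per mole.
40.078/196.025 = 0.2045 → 20.45%.

20.45 weight percent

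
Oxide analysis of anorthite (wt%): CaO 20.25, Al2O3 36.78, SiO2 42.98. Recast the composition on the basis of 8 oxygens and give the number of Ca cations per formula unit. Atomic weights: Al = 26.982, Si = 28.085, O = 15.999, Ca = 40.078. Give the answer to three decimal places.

1.005 Ca apfu

20.25 wt% CaO ÷ 56.077 g/mol = 0.36111 mol, giving 0.36111 Ca and 0.36111 O.
36.78 wt% Al2O3 ÷ 101.961 g/mol = 0.36073 mol, giving 0.72146 Al and 1.08219 O.
42.98 wt% SiO2 ÷ 60.083 g/mol = 0.71534 mol, giving 0.71534 Si and 1.43068 O.
Oxygen sums to 2.87398; scaling by 8/2.87398 = 2.78360 puts the formula on 8 O.
Ca: 0.36111 × 2.78360 = 1.005 atoms per formula unit.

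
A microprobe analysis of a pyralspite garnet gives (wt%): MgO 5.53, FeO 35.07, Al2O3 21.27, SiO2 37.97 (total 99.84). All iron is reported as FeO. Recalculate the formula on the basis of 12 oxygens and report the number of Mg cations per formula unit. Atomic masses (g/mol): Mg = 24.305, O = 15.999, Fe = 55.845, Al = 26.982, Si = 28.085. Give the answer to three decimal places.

5.53 wt% MgO ÷ 40.304 g/mol = 0.13721 mol, giving 0.13721 Mg and 0.13721 O.
35.07 wt% FeO ÷ 71.844 g/mol = 0.48814 mol, giving 0.48814 Fe and 0.48814 O.
21.27 wt% Al2O3 ÷ 101.961 g/mol = 0.20861 mol, giving 0.41722 Al and 0.62583 O.
37.97 wt% SiO2 ÷ 60.083 g/mol = 0.63196 mol, giving 0.63196 Si and 1.26392 O.
Oxygen sums to 2.51510; scaling by 12/2.51510 = 4.77118 puts the formula on 12 O.
Mg: 0.13721 × 4.77118 = 0.655 atoms per formula unit.

0.655 Mg apfu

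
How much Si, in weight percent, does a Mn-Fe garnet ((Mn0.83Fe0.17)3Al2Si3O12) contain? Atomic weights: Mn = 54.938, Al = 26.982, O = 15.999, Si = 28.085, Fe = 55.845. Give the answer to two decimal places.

M((Mn0.83Fe0.17)3Al2Si3O12) = 495.484 g/mol.
Si contributes 3 × 28.085 = 84.255 g per mole.
84.255/495.484 = 0.1700 → 17.00%.

17.00 weight percent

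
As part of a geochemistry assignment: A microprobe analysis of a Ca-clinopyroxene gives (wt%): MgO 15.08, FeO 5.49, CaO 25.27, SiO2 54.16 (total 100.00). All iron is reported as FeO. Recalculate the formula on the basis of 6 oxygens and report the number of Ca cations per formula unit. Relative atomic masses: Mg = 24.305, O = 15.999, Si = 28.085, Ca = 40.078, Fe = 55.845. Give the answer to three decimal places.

MgO (M=40.304): mol = 0.37416; Mg = 0.37416, O = 0.37416.
FeO (M=71.844): mol = 0.07642; Fe = 0.07642, O = 0.07642.
CaO (M=56.077): mol = 0.45063; Ca = 0.45063, O = 0.45063.
SiO2 (M=60.083): mol = 0.90142; Si = 0.90142, O = 1.80284.
ΣO = 2.70405; factor = 6/ΣO = 2.21889.
Ca apfu = 0.45063 × 2.21889 = 1.000.

1.000 Ca apfu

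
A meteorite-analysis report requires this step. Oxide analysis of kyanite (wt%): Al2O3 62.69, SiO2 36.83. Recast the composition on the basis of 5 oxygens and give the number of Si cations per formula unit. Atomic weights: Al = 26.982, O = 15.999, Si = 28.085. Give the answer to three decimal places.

0.998 Si apfu

Al2O3 (M=101.961): mol = 0.61484; Al = 1.22968, O = 1.84452.
SiO2 (M=60.083): mol = 0.61299; Si = 0.61299, O = 1.22598.
ΣO = 3.07050; factor = 5/ΣO = 1.62840.
Si apfu = 0.61299 × 1.62840 = 0.998.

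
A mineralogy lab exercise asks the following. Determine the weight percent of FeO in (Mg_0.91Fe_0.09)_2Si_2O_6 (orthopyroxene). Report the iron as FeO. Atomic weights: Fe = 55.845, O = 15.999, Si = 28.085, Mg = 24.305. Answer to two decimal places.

Molar mass of (Mg_0.91Fe_0.09)_2Si_2O_6 = 1.82*24.305 + 0.18*55.845 + 2*28.085 + 6*15.999 = 206.451 g/mol.
Each formula unit contains 0.18 Fe, equivalent to 0.18/1 = 0.1800 mol FeO.
M(FeO) = 1×55.845 + 1×15.999 = 71.844 g/mol.
Mass of FeO per formula unit = 0.1800 × 71.844 = 12.932 g.
FeO wt% = 12.932 / 206.451 × 100 = 6.26%.

6.26 wt%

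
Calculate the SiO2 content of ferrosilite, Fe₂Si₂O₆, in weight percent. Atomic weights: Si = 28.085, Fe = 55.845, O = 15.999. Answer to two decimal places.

Molar mass of Fe₂Si₂O₆ = 2*55.845 + 2*28.085 + 6*15.999 = 263.854 g/mol.
Each formula unit contains 2 Si, equivalent to 2/1 = 2.0000 mol SiO2.
M(SiO2) = 1×28.085 + 2×15.999 = 60.083 g/mol.
Mass of SiO2 per formula unit = 2.0000 × 60.083 = 120.166 g.
SiO2 wt% = 120.166 / 263.854 × 100 = 45.54%.

45.54 wt%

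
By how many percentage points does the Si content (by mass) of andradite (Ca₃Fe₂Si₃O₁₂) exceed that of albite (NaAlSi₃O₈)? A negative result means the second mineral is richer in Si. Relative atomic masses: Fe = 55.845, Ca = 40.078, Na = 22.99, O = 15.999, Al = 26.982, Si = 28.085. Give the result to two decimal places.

Si in Ca₃Fe₂Si₃O₁₂: molar mass 508.167 g/mol; 3×28.085 = 84.255 g → 16.58 wt%.
Si in NaAlSi₃O₈: molar mass 262.219 g/mol; 3×28.085 = 84.255 g → 32.13 wt%.
Difference = 16.58 − 32.13 = -15.55 percentage points.

-15.55 percentage points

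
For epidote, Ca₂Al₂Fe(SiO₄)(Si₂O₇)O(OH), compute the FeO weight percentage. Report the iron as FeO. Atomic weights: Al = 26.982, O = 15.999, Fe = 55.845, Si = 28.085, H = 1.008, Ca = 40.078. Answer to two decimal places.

14.87 wt%

Formula mass = 483.215 g/mol.
1 Fe → 1.0000 mol FeO per formula unit; M(FeO) = 71.844, so FeO mass = 71.844 g.
71.844/483.215 × 100 = 14.87 wt%.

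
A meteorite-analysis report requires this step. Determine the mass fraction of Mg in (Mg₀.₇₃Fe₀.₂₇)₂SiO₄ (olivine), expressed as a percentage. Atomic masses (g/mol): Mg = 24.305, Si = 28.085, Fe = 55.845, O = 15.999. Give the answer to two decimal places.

Formula mass = 1.46·24.305 + 0.54·55.845 + 1·28.085 + 4·15.999 = 157.723 g/mol, of which 35.485 g is Mg.
So Mg makes up 35.485/157.723 = 0.2250 of the mass, i.e. 22.50%.

22.50 wt%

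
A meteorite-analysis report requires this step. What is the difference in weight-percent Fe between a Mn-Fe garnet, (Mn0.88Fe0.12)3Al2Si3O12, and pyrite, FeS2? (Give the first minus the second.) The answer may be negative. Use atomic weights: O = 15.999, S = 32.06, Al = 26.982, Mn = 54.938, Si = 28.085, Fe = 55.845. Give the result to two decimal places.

Fe in (Mn0.88Fe0.12)3Al2Si3O12: molar mass 495.348 g/mol; 0.36×55.845 = 20.104 g → 4.06 wt%.
Fe in FeS2: molar mass 119.965 g/mol; 1×55.845 = 55.845 g → 46.55 wt%.
Difference = 4.06 − 46.55 = -42.49 percentage points.

-42.49 percentage points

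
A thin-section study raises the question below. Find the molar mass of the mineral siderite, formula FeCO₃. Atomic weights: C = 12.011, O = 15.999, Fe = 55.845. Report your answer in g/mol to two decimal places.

M = 1·55.845 + 1·12.011 + 3·15.999

115.85 g/mol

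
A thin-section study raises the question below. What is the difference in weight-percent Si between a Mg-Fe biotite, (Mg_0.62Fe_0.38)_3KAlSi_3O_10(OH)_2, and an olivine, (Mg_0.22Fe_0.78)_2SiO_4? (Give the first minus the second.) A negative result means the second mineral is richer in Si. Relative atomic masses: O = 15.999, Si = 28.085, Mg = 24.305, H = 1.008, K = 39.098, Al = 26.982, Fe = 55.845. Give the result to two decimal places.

3.80 percentage points

Si in (Mg_0.62Fe_0.38)_3KAlSi_3O_10(OH)_2: molar mass 453.210 g/mol; 3×28.085 = 84.255 g → 18.59 wt%.
Si in (Mg_0.22Fe_0.78)_2SiO_4: molar mass 189.893 g/mol; 1×28.085 = 28.085 g → 14.79 wt%.
Difference = 18.59 − 14.79 = 3.80 percentage points.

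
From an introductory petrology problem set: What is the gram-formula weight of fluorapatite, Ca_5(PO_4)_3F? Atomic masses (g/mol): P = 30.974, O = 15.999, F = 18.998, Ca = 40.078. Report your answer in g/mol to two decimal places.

504.30 g/mol

Ca: 5 × 40.078 = 200.3900
P: 3 × 30.974 = 92.9220
O: 12 × 15.999 = 191.9880
F: 1 × 18.998 = 18.9980
Summing the contributions gives the formula mass.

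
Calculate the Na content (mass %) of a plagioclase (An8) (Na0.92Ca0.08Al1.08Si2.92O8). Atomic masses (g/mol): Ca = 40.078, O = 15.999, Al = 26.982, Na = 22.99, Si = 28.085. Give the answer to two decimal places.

Molar mass of Na0.92Ca0.08Al1.08Si2.92O8: 0.92×22.99 + 0.08×40.078 + 1.08×26.982 + 2.92×28.085 + 8×15.999 = 263.498 g/mol.
Mass of Na per formula unit: 0.92 × 22.99 = 21.151 g.
Weight fraction Na = 21.151 / 263.498 = 0.0803.

8.03 mass %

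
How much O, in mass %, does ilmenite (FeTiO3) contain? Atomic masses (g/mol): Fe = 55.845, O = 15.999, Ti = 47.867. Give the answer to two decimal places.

31.64 mass %

M(FeTiO3) = 151.709 g/mol.
O contributes 3 × 15.999 = 47.997 g per mole.
47.997/151.709 = 0.3164 → 31.64%.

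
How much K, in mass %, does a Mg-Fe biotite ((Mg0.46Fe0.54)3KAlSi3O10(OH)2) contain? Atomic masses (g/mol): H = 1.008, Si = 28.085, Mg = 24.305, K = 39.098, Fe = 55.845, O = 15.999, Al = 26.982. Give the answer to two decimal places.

8.35 mass %

Formula mass = 1.38*24.305 + 1.62*55.845 + 1*39.098 + 1*26.982 + 3*28.085 + 12*15.999 + 2*1.008 = 468.349 g/mol, of which 39.098 g is K.
So K makes up 39.098/468.349 = 0.0835 of the mass, i.e. 8.35%.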